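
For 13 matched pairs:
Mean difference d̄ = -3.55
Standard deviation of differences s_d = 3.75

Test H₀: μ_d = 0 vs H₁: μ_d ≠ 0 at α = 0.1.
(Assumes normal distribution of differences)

Answer: t = -3.4131, reject H₀

Derivation:
df = n - 1 = 12
SE = s_d/√n = 3.75/√13 = 1.0401
t = d̄/SE = -3.55/1.0401 = -3.4131
Critical value: t_{0.05,12} = ±1.782
p-value ≈ 0.0051
Decision: reject H₀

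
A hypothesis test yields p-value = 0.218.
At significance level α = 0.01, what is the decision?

Compare p-value to α:
0.218 ≥ 0.01
Decision: fail to reject H₀

Answer: fail to reject H₀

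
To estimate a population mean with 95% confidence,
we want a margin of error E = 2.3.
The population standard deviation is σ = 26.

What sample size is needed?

z_0.025 = 1.960
n = (z×σ/E)² = (1.960×26/2.3)²
n = 490.9115
Round up: n = 491

Answer: n = 491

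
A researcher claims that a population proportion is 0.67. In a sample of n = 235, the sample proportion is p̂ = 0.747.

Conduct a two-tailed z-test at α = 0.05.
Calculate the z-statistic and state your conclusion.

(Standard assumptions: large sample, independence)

Answer: z = 2.5104, reject H₀

Derivation:
H₀: p = 0.67, H₁: p ≠ 0.67
Standard error: SE = √(p₀(1-p₀)/n) = √(0.67×0.33/235) = 0.030673
z-statistic: z = (p̂ - p₀)/SE = (0.747 - 0.67)/0.030673 = 2.5104
Critical value: z_0.025 = ±1.960
p-value = 0.0121
Decision: reject H₀ at α = 0.05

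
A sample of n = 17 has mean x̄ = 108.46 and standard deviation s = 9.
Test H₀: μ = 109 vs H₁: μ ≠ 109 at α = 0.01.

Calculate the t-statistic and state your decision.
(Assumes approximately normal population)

Answer: t = -0.2474, fail to reject H₀

Derivation:
df = n - 1 = 16
SE = s/√n = 9/√17 = 2.1828
t = (x̄ - μ₀)/SE = (108.46 - 109)/2.1828 = -0.2474
Critical value: t_{0.005,16} = ±2.921
p-value ≈ 0.8077
Decision: fail to reject H₀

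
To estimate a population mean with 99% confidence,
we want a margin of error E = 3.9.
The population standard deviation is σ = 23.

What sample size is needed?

Answer: n = 231

Derivation:
z_0.005 = 2.576
n = (z×σ/E)² = (2.576×23/3.9)²
n = 230.7906
Round up: n = 231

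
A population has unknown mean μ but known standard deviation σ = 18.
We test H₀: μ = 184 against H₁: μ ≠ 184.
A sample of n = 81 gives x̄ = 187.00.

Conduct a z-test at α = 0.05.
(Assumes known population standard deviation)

Answer: z = 1.5000, fail to reject H₀

Derivation:
Standard error: SE = σ/√n = 18/√81 = 2.0000
z-statistic: z = (x̄ - μ₀)/SE = (187.00 - 184)/2.0000 = 1.5000
Critical value: ±1.960
p-value = 0.1336
Decision: fail to reject H₀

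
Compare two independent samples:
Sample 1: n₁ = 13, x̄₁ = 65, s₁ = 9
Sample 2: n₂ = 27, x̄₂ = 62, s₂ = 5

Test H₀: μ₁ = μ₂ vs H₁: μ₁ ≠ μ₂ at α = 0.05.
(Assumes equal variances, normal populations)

Pooled variance: s²_p = [12×9² + 26×5²]/(38) = 42.6842
s_p = 6.5333
SE = s_p×√(1/n₁ + 1/n₂) = 6.5333×√(1/13 + 1/27) = 2.2055
t = (x̄₁ - x̄₂)/SE = (65 - 62)/2.2055 = 1.3602
df = 38, t-critical = ±2.024
Decision: fail to reject H₀

Answer: t = 1.3602, fail to reject H₀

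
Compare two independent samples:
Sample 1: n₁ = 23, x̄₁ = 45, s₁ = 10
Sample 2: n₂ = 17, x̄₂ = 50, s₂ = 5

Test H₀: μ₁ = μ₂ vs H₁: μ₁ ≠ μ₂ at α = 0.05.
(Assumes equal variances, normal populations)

Answer: t = -1.8899, fail to reject H₀

Derivation:
Pooled variance: s²_p = [22×10² + 16×5²]/(38) = 68.4211
s_p = 8.2717
SE = s_p×√(1/n₁ + 1/n₂) = 8.2717×√(1/23 + 1/17) = 2.6457
t = (x̄₁ - x̄₂)/SE = (45 - 50)/2.6457 = -1.8899
df = 38, t-critical = ±2.024
Decision: fail to reject H₀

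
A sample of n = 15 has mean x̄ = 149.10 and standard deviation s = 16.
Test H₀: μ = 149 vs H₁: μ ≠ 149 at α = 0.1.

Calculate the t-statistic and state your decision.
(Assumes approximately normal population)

Answer: t = 0.0242, fail to reject H₀

Derivation:
df = n - 1 = 14
SE = s/√n = 16/√15 = 4.1312
t = (x̄ - μ₀)/SE = (149.10 - 149)/4.1312 = 0.0242
Critical value: t_{0.05,14} = ±1.761
p-value ≈ 0.9810
Decision: fail to reject H₀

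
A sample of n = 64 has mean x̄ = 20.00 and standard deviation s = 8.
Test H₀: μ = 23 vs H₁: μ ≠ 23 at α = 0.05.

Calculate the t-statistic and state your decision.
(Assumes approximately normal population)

Answer: t = -3.0000, reject H₀

Derivation:
df = n - 1 = 63
SE = s/√n = 8/√64 = 1.0000
t = (x̄ - μ₀)/SE = (20.00 - 23)/1.0000 = -3.0000
Critical value: t_{0.025,63} = ±1.998
p-value ≈ 0.0039
Decision: reject H₀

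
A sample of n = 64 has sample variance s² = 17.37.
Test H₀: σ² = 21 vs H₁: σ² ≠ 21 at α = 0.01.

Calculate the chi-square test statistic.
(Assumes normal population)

Answer: χ² = 52.1100, fail to reject H₀

Derivation:
df = n - 1 = 63
χ² = (n-1)s²/σ₀² = 63×17.37/21 = 52.1100
Critical values: χ²_{0.995,63} = 37.838, χ²_{0.005,63} = 95.649
Rejection region: χ² < 37.838 or χ² > 95.649
Decision: fail to reject H₀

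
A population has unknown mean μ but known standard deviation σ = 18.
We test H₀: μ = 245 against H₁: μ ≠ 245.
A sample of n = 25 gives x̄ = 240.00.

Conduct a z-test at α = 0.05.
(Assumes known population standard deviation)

Standard error: SE = σ/√n = 18/√25 = 3.6000
z-statistic: z = (x̄ - μ₀)/SE = (240.00 - 245)/3.6000 = -1.3889
Critical value: ±1.960
p-value = 0.1649
Decision: fail to reject H₀

Answer: z = -1.3889, fail to reject H₀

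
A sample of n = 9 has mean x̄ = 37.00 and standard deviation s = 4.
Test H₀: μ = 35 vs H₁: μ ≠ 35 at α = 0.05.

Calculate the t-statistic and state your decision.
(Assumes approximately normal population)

Answer: t = 1.5000, fail to reject H₀

Derivation:
df = n - 1 = 8
SE = s/√n = 4/√9 = 1.3333
t = (x̄ - μ₀)/SE = (37.00 - 35)/1.3333 = 1.5000
Critical value: t_{0.025,8} = ±2.306
p-value ≈ 0.1720
Decision: fail to reject H₀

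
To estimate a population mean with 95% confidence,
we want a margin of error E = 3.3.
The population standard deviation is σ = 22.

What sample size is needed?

Answer: n = 171

Derivation:
z_0.025 = 1.960
n = (z×σ/E)² = (1.960×22/3.3)²
n = 170.7378
Round up: n = 171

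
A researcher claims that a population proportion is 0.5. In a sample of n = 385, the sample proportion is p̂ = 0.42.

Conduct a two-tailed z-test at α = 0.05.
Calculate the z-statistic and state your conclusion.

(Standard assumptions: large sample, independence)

Answer: z = -3.1395, reject H₀

Derivation:
H₀: p = 0.5, H₁: p ≠ 0.5
Standard error: SE = √(p₀(1-p₀)/n) = √(0.5×0.5/385) = 0.025482
z-statistic: z = (p̂ - p₀)/SE = (0.42 - 0.5)/0.025482 = -3.1395
Critical value: z_0.025 = ±1.960
p-value = 0.0017
Decision: reject H₀ at α = 0.05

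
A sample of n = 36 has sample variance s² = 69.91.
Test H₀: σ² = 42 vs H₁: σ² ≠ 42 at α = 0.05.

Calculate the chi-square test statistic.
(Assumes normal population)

Answer: χ² = 58.2583, reject H₀

Derivation:
df = n - 1 = 35
χ² = (n-1)s²/σ₀² = 35×69.91/42 = 58.2583
Critical values: χ²_{0.975,35} = 20.569, χ²_{0.025,35} = 53.203
Rejection region: χ² < 20.569 or χ² > 53.203
Decision: reject H₀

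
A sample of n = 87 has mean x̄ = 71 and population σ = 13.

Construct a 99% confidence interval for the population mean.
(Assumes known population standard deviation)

Answer: (67.4098, 74.5902)

Derivation:
Confidence level: 99%, α = 0.01
z_0.005 = 2.576
SE = σ/√n = 13/√87 = 1.3937
Margin of error = 2.576 × 1.3937 = 3.5902
CI: x̄ ± margin = 71 ± 3.5902
CI: (67.4098, 74.5902)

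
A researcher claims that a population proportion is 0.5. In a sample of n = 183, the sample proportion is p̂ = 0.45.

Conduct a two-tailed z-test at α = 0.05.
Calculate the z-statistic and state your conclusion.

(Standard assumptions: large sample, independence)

H₀: p = 0.5, H₁: p ≠ 0.5
Standard error: SE = √(p₀(1-p₀)/n) = √(0.5×0.5/183) = 0.036961
z-statistic: z = (p̂ - p₀)/SE = (0.45 - 0.5)/0.036961 = -1.3528
Critical value: z_0.025 = ±1.960
p-value = 0.1761
Decision: fail to reject H₀ at α = 0.05

Answer: z = -1.3528, fail to reject H₀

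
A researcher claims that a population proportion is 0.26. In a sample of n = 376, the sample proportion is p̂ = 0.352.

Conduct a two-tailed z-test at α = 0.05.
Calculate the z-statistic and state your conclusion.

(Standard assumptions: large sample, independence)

H₀: p = 0.26, H₁: p ≠ 0.26
Standard error: SE = √(p₀(1-p₀)/n) = √(0.26×0.74/376) = 0.022621
z-statistic: z = (p̂ - p₀)/SE = (0.352 - 0.26)/0.022621 = 4.0670
Critical value: z_0.025 = ±1.960
p-value < 0.0001
Decision: reject H₀ at α = 0.05

Answer: z = 4.0670, reject H₀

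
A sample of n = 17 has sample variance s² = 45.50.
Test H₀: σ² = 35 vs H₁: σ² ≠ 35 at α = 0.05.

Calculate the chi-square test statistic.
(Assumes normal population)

Answer: χ² = 20.8000, fail to reject H₀

Derivation:
df = n - 1 = 16
χ² = (n-1)s²/σ₀² = 16×45.50/35 = 20.8000
Critical values: χ²_{0.975,16} = 6.908, χ²_{0.025,16} = 28.845
Rejection region: χ² < 6.908 or χ² > 28.845
Decision: fail to reject H₀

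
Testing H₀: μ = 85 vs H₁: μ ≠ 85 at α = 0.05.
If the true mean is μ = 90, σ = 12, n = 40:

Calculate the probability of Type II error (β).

Answer: β ≈ 0.2498

Derivation:
SE = σ/√n = 12/√40 = 1.8974
Critical values: μ₀ ± z_0.025×SE = 85 ± 1.960×1.8974
Acceptance region: (81.2811, 88.7189)
Under H₁ (μ = 90): z_high = (88.7189 - 90)/1.8974 = -0.6752, z_low = (81.2811 - 90)/1.8974 = -4.5952
β = P(not reject | H₁) = Φ(-0.6752) - Φ(-4.5952) ≈ 0.2498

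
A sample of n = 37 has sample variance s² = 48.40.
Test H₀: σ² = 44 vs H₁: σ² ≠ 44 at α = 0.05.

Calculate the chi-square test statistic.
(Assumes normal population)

Answer: χ² = 39.6000, fail to reject H₀

Derivation:
df = n - 1 = 36
χ² = (n-1)s²/σ₀² = 36×48.40/44 = 39.6000
Critical values: χ²_{0.975,36} = 21.336, χ²_{0.025,36} = 54.437
Rejection region: χ² < 21.336 or χ² > 54.437
Decision: fail to reject H₀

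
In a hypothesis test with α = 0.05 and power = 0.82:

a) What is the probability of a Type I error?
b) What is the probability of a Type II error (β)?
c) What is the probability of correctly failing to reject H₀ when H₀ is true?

a) Type I error probability = α = 0.05
b) Power = P(reject H₀ | H₁ true) = 1 - β = 0.82, so Type II error probability = β = 1 - Power = 0.18
c) P(fail to reject H₀ | H₀ true) = 1 - α = 0.95

Answer: a) 0.05, b) 0.18, c) 0.95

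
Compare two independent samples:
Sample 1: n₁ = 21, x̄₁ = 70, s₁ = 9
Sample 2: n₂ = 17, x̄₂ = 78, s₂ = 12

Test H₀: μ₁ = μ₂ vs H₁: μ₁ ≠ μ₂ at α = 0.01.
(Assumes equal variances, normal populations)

Answer: t = -2.3487, fail to reject H₀

Derivation:
Pooled variance: s²_p = [20×9² + 16×12²]/(36) = 109.0000
s_p = 10.4403
SE = s_p×√(1/n₁ + 1/n₂) = 10.4403×√(1/21 + 1/17) = 3.4062
t = (x̄₁ - x̄₂)/SE = (70 - 78)/3.4062 = -2.3487
df = 36, t-critical = ±2.719
Decision: fail to reject H₀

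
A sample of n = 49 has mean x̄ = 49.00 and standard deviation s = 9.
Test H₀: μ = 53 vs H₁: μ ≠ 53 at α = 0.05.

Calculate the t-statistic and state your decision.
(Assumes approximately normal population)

df = n - 1 = 48
SE = s/√n = 9/√49 = 1.2857
t = (x̄ - μ₀)/SE = (49.00 - 53)/1.2857 = -3.1111
Critical value: t_{0.025,48} = ±2.011
p-value ≈ 0.0031
Decision: reject H₀

Answer: t = -3.1111, reject H₀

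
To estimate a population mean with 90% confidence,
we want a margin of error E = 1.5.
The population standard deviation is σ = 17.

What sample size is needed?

Answer: n = 348

Derivation:
z_0.05 = 1.645
n = (z×σ/E)² = (1.645×17/1.5)²
n = 347.5739
Round up: n = 348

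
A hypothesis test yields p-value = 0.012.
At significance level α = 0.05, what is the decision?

Answer: reject H₀

Derivation:
Compare p-value to α:
0.012 < 0.05
Decision: reject H₀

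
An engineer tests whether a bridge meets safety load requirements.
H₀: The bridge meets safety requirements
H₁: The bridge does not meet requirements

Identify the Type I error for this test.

Type I error (α): Rejecting H₀ when H₀ is true
Type II error (β): Failing to reject H₀ when H₁ is true

Answer: Unnecessarily closing a safe bridge for repairs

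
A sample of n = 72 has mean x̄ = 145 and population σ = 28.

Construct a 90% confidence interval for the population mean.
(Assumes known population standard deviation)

Confidence level: 90%, α = 0.1
z_0.05 = 1.645
SE = σ/√n = 28/√72 = 3.2998
Margin of error = 1.645 × 3.2998 = 5.4282
CI: x̄ ± margin = 145 ± 5.4282
CI: (139.5718, 150.4282)

Answer: (139.5718, 150.4282)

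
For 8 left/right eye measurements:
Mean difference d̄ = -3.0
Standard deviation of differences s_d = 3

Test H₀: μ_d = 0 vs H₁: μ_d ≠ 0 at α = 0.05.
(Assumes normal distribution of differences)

df = n - 1 = 7
SE = s_d/√n = 3/√8 = 1.0607
t = d̄/SE = -3.0/1.0607 = -2.8283
Critical value: t_{0.025,7} = ±2.365
p-value ≈ 0.0255
Decision: reject H₀

Answer: t = -2.8283, reject H₀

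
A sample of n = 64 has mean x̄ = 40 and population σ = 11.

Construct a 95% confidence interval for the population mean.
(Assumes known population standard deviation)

Confidence level: 95%, α = 0.05
z_0.025 = 1.960
SE = σ/√n = 11/√64 = 1.3750
Margin of error = 1.960 × 1.3750 = 2.6950
CI: x̄ ± margin = 40 ± 2.6950
CI: (37.3050, 42.6950)

Answer: (37.3050, 42.6950)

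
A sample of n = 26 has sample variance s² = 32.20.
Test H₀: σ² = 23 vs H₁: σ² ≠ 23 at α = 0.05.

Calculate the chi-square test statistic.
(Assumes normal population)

df = n - 1 = 25
χ² = (n-1)s²/σ₀² = 25×32.20/23 = 35.0000
Critical values: χ²_{0.975,25} = 13.120, χ²_{0.025,25} = 40.646
Rejection region: χ² < 13.120 or χ² > 40.646
Decision: fail to reject H₀

Answer: χ² = 35.0000, fail to reject H₀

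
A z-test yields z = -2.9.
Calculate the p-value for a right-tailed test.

For z = -2.9:
p = P(Z > -2.9) = 1 - Φ(-2.9) = 0.9981

Answer: p-value ≈ 0.9981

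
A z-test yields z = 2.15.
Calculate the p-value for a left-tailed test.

For z = 2.15:
p = P(Z < 2.15) = Φ(2.15) = 0.9842

Answer: p-value ≈ 0.9842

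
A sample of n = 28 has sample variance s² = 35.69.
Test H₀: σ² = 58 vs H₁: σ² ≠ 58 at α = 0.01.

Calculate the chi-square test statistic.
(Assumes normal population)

df = n - 1 = 27
χ² = (n-1)s²/σ₀² = 27×35.69/58 = 16.6143
Critical values: χ²_{0.995,27} = 11.808, χ²_{0.005,27} = 49.645
Rejection region: χ² < 11.808 or χ² > 49.645
Decision: fail to reject H₀

Answer: χ² = 16.6143, fail to reject H₀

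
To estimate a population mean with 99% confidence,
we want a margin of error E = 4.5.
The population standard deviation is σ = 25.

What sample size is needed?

Answer: n = 205

Derivation:
z_0.005 = 2.576
n = (z×σ/E)² = (2.576×25/4.5)²
n = 204.8079
Round up: n = 205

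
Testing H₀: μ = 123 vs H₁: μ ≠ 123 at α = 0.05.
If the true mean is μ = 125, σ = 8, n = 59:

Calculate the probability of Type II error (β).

SE = σ/√n = 8/√59 = 1.0415
Critical values: μ₀ ± z_0.025×SE = 123 ± 1.960×1.0415
Acceptance region: (120.9587, 125.0413)
Under H₁ (μ = 125): z_high = (125.0413 - 125)/1.0415 = 0.0397, z_low = (120.9587 - 125)/1.0415 = -3.8803
β = P(not reject | H₁) = Φ(0.0397) - Φ(-3.8803) ≈ 0.5158

Answer: β ≈ 0.5158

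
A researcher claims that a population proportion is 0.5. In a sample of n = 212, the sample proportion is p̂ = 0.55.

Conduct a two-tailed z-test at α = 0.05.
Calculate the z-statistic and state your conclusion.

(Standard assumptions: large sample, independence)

H₀: p = 0.5, H₁: p ≠ 0.5
Standard error: SE = √(p₀(1-p₀)/n) = √(0.5×0.5/212) = 0.034340
z-statistic: z = (p̂ - p₀)/SE = (0.55 - 0.5)/0.034340 = 1.4560
Critical value: z_0.025 = ±1.960
p-value = 0.1454
Decision: fail to reject H₀ at α = 0.05

Answer: z = 1.4560, fail to reject H₀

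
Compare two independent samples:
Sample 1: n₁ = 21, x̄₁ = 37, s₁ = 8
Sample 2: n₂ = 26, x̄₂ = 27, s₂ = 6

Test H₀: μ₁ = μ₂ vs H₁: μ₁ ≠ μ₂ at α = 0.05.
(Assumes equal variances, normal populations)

Pooled variance: s²_p = [20×8² + 25×6²]/(45) = 48.4444
s_p = 6.9602
SE = s_p×√(1/n₁ + 1/n₂) = 6.9602×√(1/21 + 1/26) = 2.0421
t = (x̄₁ - x̄₂)/SE = (37 - 27)/2.0421 = 4.8969
df = 45, t-critical = ±2.014
Decision: reject H₀

Answer: t = 4.8969, reject H₀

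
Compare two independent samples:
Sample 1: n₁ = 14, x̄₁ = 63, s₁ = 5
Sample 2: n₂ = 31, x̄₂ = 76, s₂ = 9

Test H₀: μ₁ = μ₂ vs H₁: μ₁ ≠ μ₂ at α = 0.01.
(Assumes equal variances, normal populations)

Pooled variance: s²_p = [13×5² + 30×9²]/(43) = 64.0698
s_p = 8.0044
SE = s_p×√(1/n₁ + 1/n₂) = 8.0044×√(1/14 + 1/31) = 2.5774
t = (x̄₁ - x̄₂)/SE = (63 - 76)/2.5774 = -5.0438
df = 43, t-critical = ±2.695
Decision: reject H₀

Answer: t = -5.0438, reject H₀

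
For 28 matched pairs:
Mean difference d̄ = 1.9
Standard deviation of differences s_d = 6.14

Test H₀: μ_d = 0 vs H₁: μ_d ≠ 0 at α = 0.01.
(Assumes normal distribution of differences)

Answer: t = 1.6374, fail to reject H₀

Derivation:
df = n - 1 = 27
SE = s_d/√n = 6.14/√28 = 1.1604
t = d̄/SE = 1.9/1.1604 = 1.6374
Critical value: t_{0.005,27} = ±2.771
p-value ≈ 0.1132
Decision: fail to reject H₀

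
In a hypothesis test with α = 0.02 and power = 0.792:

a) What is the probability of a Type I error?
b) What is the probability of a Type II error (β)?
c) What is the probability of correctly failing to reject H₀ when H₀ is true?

Answer: a) 0.02, b) 0.208, c) 0.98

Derivation:
a) Type I error probability = α = 0.02
b) Power = P(reject H₀ | H₁ true) = 1 - β = 0.792, so Type II error probability = β = 1 - Power = 0.208
c) P(fail to reject H₀ | H₀ true) = 1 - α = 0.98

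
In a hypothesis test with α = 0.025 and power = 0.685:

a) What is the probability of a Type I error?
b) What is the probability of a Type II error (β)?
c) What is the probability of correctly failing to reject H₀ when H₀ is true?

a) Type I error probability = α = 0.025
b) Power = P(reject H₀ | H₁ true) = 1 - β = 0.685, so Type II error probability = β = 1 - Power = 0.315
c) P(fail to reject H₀ | H₀ true) = 1 - α = 0.975

Answer: a) 0.025, b) 0.315, c) 0.975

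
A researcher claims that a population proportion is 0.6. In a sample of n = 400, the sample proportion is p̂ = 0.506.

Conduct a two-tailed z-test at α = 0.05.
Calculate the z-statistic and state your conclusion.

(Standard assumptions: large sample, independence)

Answer: z = -3.8375, reject H₀

Derivation:
H₀: p = 0.6, H₁: p ≠ 0.6
Standard error: SE = √(p₀(1-p₀)/n) = √(0.6×0.4/400) = 0.024495
z-statistic: z = (p̂ - p₀)/SE = (0.506 - 0.6)/0.024495 = -3.8375
Critical value: z_0.025 = ±1.960
p-value = 0.0001
Decision: reject H₀ at α = 0.05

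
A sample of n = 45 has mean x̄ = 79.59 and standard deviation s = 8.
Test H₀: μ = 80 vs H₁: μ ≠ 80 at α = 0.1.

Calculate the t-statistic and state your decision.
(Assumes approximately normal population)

df = n - 1 = 44
SE = s/√n = 8/√45 = 1.1926
t = (x̄ - μ₀)/SE = (79.59 - 80)/1.1926 = -0.3438
Critical value: t_{0.05,44} = ±1.680
p-value ≈ 0.7326
Decision: fail to reject H₀

Answer: t = -0.3438, fail to reject H₀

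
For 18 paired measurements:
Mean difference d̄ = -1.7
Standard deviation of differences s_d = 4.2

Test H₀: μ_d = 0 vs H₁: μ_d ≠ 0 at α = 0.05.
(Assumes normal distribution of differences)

df = n - 1 = 17
SE = s_d/√n = 4.2/√18 = 0.9899
t = d̄/SE = -1.7/0.9899 = -1.7173
Critical value: t_{0.025,17} = ±2.110
p-value ≈ 0.1041
Decision: fail to reject H₀

Answer: t = -1.7173, fail to reject H₀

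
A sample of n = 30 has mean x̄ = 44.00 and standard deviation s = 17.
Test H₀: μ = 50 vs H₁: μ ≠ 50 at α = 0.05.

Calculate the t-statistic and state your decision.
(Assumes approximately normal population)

Answer: t = -1.9331, fail to reject H₀

Derivation:
df = n - 1 = 29
SE = s/√n = 17/√30 = 3.1038
t = (x̄ - μ₀)/SE = (44.00 - 50)/3.1038 = -1.9331
Critical value: t_{0.025,29} = ±2.045
p-value ≈ 0.0630
Decision: fail to reject H₀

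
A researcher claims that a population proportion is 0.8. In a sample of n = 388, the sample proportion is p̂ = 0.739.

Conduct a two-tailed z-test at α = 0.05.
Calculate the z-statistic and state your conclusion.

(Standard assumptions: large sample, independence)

Answer: z = -3.0039, reject H₀

Derivation:
H₀: p = 0.8, H₁: p ≠ 0.8
Standard error: SE = √(p₀(1-p₀)/n) = √(0.8×0.2/388) = 0.020307
z-statistic: z = (p̂ - p₀)/SE = (0.739 - 0.8)/0.020307 = -3.0039
Critical value: z_0.025 = ±1.960
p-value = 0.0027
Decision: reject H₀ at α = 0.05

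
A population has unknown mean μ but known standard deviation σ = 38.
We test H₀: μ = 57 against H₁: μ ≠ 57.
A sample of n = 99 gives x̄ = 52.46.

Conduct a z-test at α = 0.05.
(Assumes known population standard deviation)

Answer: z = -1.1888, fail to reject H₀

Derivation:
Standard error: SE = σ/√n = 38/√99 = 3.8191
z-statistic: z = (x̄ - μ₀)/SE = (52.46 - 57)/3.8191 = -1.1888
Critical value: ±1.960
p-value = 0.2345
Decision: fail to reject H₀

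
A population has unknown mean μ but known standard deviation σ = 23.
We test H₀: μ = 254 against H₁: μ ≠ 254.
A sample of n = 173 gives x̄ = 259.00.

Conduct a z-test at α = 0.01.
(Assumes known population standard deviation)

Standard error: SE = σ/√n = 23/√173 = 1.7487
z-statistic: z = (x̄ - μ₀)/SE = (259.00 - 254)/1.7487 = 2.8593
Critical value: ±2.576
p-value = 0.0042
Decision: reject H₀

Answer: z = 2.8593, reject H₀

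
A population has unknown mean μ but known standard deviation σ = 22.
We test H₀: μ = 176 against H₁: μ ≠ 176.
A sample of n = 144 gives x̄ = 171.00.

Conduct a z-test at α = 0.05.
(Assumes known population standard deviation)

Standard error: SE = σ/√n = 22/√144 = 1.8333
z-statistic: z = (x̄ - μ₀)/SE = (171.00 - 176)/1.8333 = -2.7273
Critical value: ±1.960
p-value = 0.0064
Decision: reject H₀

Answer: z = -2.7273, reject H₀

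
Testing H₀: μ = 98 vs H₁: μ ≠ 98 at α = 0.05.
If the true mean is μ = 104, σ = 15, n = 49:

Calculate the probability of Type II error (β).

Answer: β ≈ 0.2005

Derivation:
SE = σ/√n = 15/√49 = 2.1429
Critical values: μ₀ ± z_0.025×SE = 98 ± 1.960×2.1429
Acceptance region: (93.7999, 102.2001)
Under H₁ (μ = 104): z_high = (102.2001 - 104)/2.1429 = -0.8399, z_low = (93.7999 - 104)/2.1429 = -4.7600
β = P(not reject | H₁) = Φ(-0.8399) - Φ(-4.7600) ≈ 0.2005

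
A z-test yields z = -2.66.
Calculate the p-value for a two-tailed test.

Answer: p-value ≈ 0.0078

Derivation:
For z = -2.66:
p = 2×P(Z > |-2.66|) = 2×(1 - Φ(2.66)) = 0.0078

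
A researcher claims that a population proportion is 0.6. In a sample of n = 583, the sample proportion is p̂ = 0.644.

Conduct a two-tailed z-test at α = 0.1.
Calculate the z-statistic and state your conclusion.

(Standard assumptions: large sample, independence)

Answer: z = 2.1687, reject H₀

Derivation:
H₀: p = 0.6, H₁: p ≠ 0.6
Standard error: SE = √(p₀(1-p₀)/n) = √(0.6×0.4/583) = 0.020289
z-statistic: z = (p̂ - p₀)/SE = (0.644 - 0.6)/0.020289 = 2.1687
Critical value: z_0.05 = ±1.645
p-value = 0.0301
Decision: reject H₀ at α = 0.1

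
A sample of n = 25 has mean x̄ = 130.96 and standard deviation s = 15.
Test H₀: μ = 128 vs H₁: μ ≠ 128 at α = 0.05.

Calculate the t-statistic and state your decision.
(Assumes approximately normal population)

Answer: t = 0.9867, fail to reject H₀

Derivation:
df = n - 1 = 24
SE = s/√n = 15/√25 = 3.0000
t = (x̄ - μ₀)/SE = (130.96 - 128)/3.0000 = 0.9867
Critical value: t_{0.025,24} = ±2.064
p-value ≈ 0.3336
Decision: fail to reject H₀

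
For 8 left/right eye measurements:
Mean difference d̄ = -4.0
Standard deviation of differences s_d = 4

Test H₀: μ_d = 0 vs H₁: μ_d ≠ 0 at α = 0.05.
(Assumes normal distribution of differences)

Answer: t = -2.8285, reject H₀

Derivation:
df = n - 1 = 7
SE = s_d/√n = 4/√8 = 1.4142
t = d̄/SE = -4.0/1.4142 = -2.8285
Critical value: t_{0.025,7} = ±2.365
p-value ≈ 0.0255
Decision: reject H₀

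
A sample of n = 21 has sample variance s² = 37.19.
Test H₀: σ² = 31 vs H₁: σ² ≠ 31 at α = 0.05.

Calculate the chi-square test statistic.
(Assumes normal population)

df = n - 1 = 20
χ² = (n-1)s²/σ₀² = 20×37.19/31 = 23.9935
Critical values: χ²_{0.975,20} = 9.591, χ²_{0.025,20} = 34.170
Rejection region: χ² < 9.591 or χ² > 34.170
Decision: fail to reject H₀

Answer: χ² = 23.9935, fail to reject H₀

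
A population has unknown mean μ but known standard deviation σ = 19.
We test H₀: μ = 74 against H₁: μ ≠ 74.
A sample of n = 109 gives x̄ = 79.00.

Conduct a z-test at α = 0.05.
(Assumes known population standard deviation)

Standard error: SE = σ/√n = 19/√109 = 1.8199
z-statistic: z = (x̄ - μ₀)/SE = (79.00 - 74)/1.8199 = 2.7474
Critical value: ±1.960
p-value = 0.0060
Decision: reject H₀

Answer: z = 2.7474, reject H₀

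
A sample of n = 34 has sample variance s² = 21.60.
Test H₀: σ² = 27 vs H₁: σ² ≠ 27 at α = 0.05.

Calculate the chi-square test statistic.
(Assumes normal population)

df = n - 1 = 33
χ² = (n-1)s²/σ₀² = 33×21.60/27 = 26.4000
Critical values: χ²_{0.975,33} = 19.047, χ²_{0.025,33} = 50.725
Rejection region: χ² < 19.047 or χ² > 50.725
Decision: fail to reject H₀

Answer: χ² = 26.4000, fail to reject H₀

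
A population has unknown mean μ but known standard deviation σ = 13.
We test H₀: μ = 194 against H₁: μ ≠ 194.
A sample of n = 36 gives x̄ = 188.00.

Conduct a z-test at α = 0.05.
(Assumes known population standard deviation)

Standard error: SE = σ/√n = 13/√36 = 2.1667
z-statistic: z = (x̄ - μ₀)/SE = (188.00 - 194)/2.1667 = -2.7692
Critical value: ±1.960
p-value = 0.0056
Decision: reject H₀

Answer: z = -2.7692, reject H₀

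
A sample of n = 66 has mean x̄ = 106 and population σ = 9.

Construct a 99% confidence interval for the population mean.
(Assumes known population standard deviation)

Answer: (103.1463, 108.8537)

Derivation:
Confidence level: 99%, α = 0.01
z_0.005 = 2.576
SE = σ/√n = 9/√66 = 1.1078
Margin of error = 2.576 × 1.1078 = 2.8537
CI: x̄ ± margin = 106 ± 2.8537
CI: (103.1463, 108.8537)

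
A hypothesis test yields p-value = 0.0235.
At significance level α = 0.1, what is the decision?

Compare p-value to α:
0.0235 < 0.1
Decision: reject H₀

Answer: reject H₀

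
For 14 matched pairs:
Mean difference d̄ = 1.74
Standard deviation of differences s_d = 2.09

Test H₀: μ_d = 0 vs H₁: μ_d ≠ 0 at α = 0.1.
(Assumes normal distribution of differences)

df = n - 1 = 13
SE = s_d/√n = 2.09/√14 = 0.5586
t = d̄/SE = 1.74/0.5586 = 3.1149
Critical value: t_{0.05,13} = ±1.771
p-value ≈ 0.0082
Decision: reject H₀

Answer: t = 3.1149, reject H₀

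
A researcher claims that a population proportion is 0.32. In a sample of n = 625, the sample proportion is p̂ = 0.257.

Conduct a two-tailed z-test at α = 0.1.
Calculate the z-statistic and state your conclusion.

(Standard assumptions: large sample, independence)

H₀: p = 0.32, H₁: p ≠ 0.32
Standard error: SE = √(p₀(1-p₀)/n) = √(0.32×0.68/625) = 0.018659
z-statistic: z = (p̂ - p₀)/SE = (0.257 - 0.32)/0.018659 = -3.3764
Critical value: z_0.05 = ±1.645
p-value = 0.0007
Decision: reject H₀ at α = 0.1

Answer: z = -3.3764, reject H₀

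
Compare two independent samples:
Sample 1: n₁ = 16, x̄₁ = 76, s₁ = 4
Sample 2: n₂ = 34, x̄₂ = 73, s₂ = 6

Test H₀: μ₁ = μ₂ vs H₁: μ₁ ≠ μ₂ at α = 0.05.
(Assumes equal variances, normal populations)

Answer: t = 1.8142, fail to reject H₀

Derivation:
Pooled variance: s²_p = [15×4² + 33×6²]/(48) = 29.7500
s_p = 5.4544
SE = s_p×√(1/n₁ + 1/n₂) = 5.4544×√(1/16 + 1/34) = 1.6536
t = (x̄₁ - x̄₂)/SE = (76 - 73)/1.6536 = 1.8142
df = 48, t-critical = ±2.011
Decision: fail to reject H₀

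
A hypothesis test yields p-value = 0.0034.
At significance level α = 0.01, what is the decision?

Compare p-value to α:
0.0034 < 0.01
Decision: reject H₀

Answer: reject H₀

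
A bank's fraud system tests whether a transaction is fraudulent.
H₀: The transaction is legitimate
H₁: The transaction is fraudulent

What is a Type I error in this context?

Type I error: rejecting H₀ when it is actually true (false positive).
Type II error: failing to reject H₀ when H₁ is actually true (false negative).

Answer: Blocking a legitimate transaction as fraud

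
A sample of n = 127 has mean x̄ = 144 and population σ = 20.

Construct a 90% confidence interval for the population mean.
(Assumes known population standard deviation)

Confidence level: 90%, α = 0.1
z_0.05 = 1.645
SE = σ/√n = 20/√127 = 1.7747
Margin of error = 1.645 × 1.7747 = 2.9194
CI: x̄ ± margin = 144 ± 2.9194
CI: (141.0806, 146.9194)

Answer: (141.0806, 146.9194)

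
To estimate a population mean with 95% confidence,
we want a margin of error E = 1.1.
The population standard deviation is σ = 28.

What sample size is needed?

z_0.025 = 1.960
n = (z×σ/E)² = (1.960×28/1.1)²
n = 2489.1028
Round up: n = 2490

Answer: n = 2490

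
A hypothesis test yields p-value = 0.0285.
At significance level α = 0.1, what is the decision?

Answer: reject H₀

Derivation:
Compare p-value to α:
0.0285 < 0.1
Decision: reject H₀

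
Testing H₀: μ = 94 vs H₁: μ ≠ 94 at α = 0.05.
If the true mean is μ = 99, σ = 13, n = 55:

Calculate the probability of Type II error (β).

Answer: β ≈ 0.1861

Derivation:
SE = σ/√n = 13/√55 = 1.7529
Critical values: μ₀ ± z_0.025×SE = 94 ± 1.960×1.7529
Acceptance region: (90.5643, 97.4357)
Under H₁ (μ = 99): z_high = (97.4357 - 99)/1.7529 = -0.8924, z_low = (90.5643 - 99)/1.7529 = -4.8124
β = P(not reject | H₁) = Φ(-0.8924) - Φ(-4.8124) ≈ 0.1861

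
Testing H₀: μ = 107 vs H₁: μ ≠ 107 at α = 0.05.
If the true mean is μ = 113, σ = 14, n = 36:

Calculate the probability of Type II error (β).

Answer: β ≈ 0.2704

Derivation:
SE = σ/√n = 14/√36 = 2.3333
Critical values: μ₀ ± z_0.025×SE = 107 ± 1.960×2.3333
Acceptance region: (102.4267, 111.5733)
Under H₁ (μ = 113): z_high = (111.5733 - 113)/2.3333 = -0.6115, z_low = (102.4267 - 113)/2.3333 = -4.5315
β = P(not reject | H₁) = Φ(-0.6115) - Φ(-4.5315) ≈ 0.2704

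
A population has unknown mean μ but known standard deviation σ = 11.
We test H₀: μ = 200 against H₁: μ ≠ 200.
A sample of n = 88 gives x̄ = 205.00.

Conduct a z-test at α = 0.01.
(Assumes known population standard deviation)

Answer: z = 4.2640, reject H₀

Derivation:
Standard error: SE = σ/√n = 11/√88 = 1.1726
z-statistic: z = (x̄ - μ₀)/SE = (205.00 - 200)/1.1726 = 4.2640
Critical value: ±2.576
p-value < 0.0001
Decision: reject H₀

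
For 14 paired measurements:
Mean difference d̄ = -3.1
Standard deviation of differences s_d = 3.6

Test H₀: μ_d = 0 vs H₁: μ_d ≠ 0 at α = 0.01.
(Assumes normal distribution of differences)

Answer: t = -3.2221, reject H₀

Derivation:
df = n - 1 = 13
SE = s_d/√n = 3.6/√14 = 0.9621
t = d̄/SE = -3.1/0.9621 = -3.2221
Critical value: t_{0.005,13} = ±3.012
p-value ≈ 0.0067
Decision: reject H₀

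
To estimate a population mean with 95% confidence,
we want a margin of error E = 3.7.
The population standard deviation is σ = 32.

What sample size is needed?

z_0.025 = 1.960
n = (z×σ/E)² = (1.960×32/3.7)²
n = 287.3483
Round up: n = 288

Answer: n = 288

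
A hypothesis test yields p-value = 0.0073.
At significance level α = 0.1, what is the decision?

Answer: reject H₀

Derivation:
Compare p-value to α:
0.0073 < 0.1
Decision: reject H₀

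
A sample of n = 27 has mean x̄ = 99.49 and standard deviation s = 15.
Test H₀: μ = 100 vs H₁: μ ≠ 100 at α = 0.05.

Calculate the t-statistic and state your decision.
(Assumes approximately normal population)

df = n - 1 = 26
SE = s/√n = 15/√27 = 2.8868
t = (x̄ - μ₀)/SE = (99.49 - 100)/2.8868 = -0.1767
Critical value: t_{0.025,26} = ±2.056
p-value ≈ 0.8611
Decision: fail to reject H₀

Answer: t = -0.1767, fail to reject H₀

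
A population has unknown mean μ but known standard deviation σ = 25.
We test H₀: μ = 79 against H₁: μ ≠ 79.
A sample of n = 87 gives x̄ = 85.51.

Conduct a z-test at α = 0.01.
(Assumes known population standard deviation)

Answer: z = 2.4288, fail to reject H₀

Derivation:
Standard error: SE = σ/√n = 25/√87 = 2.6803
z-statistic: z = (x̄ - μ₀)/SE = (85.51 - 79)/2.6803 = 2.4288
Critical value: ±2.576
p-value = 0.0151
Decision: fail to reject H₀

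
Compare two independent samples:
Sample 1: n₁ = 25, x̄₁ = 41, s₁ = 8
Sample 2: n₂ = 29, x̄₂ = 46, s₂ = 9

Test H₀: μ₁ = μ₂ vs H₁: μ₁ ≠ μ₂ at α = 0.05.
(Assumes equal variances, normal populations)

Answer: t = -2.1421, reject H₀

Derivation:
Pooled variance: s²_p = [24×8² + 28×9²]/(52) = 73.1538
s_p = 8.5530
SE = s_p×√(1/n₁ + 1/n₂) = 8.5530×√(1/25 + 1/29) = 2.3342
t = (x̄₁ - x̄₂)/SE = (41 - 46)/2.3342 = -2.1421
df = 52, t-critical = ±2.007
Decision: reject H₀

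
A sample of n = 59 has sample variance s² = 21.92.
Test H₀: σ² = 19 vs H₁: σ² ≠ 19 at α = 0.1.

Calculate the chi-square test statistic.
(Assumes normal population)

Answer: χ² = 66.9137, fail to reject H₀

Derivation:
df = n - 1 = 58
χ² = (n-1)s²/σ₀² = 58×21.92/19 = 66.9137
Critical values: χ²_{0.95,58} = 41.492, χ²_{0.05,58} = 76.778
Rejection region: χ² < 41.492 or χ² > 76.778
Decision: fail to reject H₀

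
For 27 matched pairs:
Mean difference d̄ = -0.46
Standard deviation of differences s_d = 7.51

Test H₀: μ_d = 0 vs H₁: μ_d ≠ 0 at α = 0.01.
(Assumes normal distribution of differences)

Answer: t = -0.3183, fail to reject H₀

Derivation:
df = n - 1 = 26
SE = s_d/√n = 7.51/√27 = 1.4453
t = d̄/SE = -0.46/1.4453 = -0.3183
Critical value: t_{0.005,26} = ±2.779
p-value ≈ 0.7528
Decision: fail to reject H₀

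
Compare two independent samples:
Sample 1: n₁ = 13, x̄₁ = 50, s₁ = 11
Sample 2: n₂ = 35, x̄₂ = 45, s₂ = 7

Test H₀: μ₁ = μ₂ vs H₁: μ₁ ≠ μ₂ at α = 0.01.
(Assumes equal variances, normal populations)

Answer: t = 1.8698, fail to reject H₀

Derivation:
Pooled variance: s²_p = [12×11² + 34×7²]/(46) = 67.7826
s_p = 8.2330
SE = s_p×√(1/n₁ + 1/n₂) = 8.2330×√(1/13 + 1/35) = 2.6741
t = (x̄₁ - x̄₂)/SE = (50 - 45)/2.6741 = 1.8698
df = 46, t-critical = ±2.687
Decision: fail to reject H₀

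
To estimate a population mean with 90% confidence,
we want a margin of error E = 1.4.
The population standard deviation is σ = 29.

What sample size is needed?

Answer: n = 1162

Derivation:
z_0.05 = 1.645
n = (z×σ/E)² = (1.645×29/1.4)²
n = 1161.1056
Round up: n = 1162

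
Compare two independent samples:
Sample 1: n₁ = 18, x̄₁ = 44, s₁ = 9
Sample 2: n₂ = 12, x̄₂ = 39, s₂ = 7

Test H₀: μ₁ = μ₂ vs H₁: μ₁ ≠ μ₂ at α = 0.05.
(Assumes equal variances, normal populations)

Answer: t = 1.6218, fail to reject H₀

Derivation:
Pooled variance: s²_p = [17×9² + 11×7²]/(28) = 68.4286
s_p = 8.2722
SE = s_p×√(1/n₁ + 1/n₂) = 8.2722×√(1/18 + 1/12) = 3.0829
t = (x̄₁ - x̄₂)/SE = (44 - 39)/3.0829 = 1.6218
df = 28, t-critical = ±2.048
Decision: fail to reject H₀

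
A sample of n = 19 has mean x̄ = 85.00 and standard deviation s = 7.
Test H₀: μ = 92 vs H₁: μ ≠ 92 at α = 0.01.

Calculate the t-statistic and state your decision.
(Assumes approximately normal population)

df = n - 1 = 18
SE = s/√n = 7/√19 = 1.6059
t = (x̄ - μ₀)/SE = (85.00 - 92)/1.6059 = -4.3589
Critical value: t_{0.005,18} = ±2.878
p-value ≈ 0.0004
Decision: reject H₀

Answer: t = -4.3589, reject H₀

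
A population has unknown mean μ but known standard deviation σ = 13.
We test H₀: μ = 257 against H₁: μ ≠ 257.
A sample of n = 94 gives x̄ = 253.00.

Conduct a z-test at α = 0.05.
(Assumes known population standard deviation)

Answer: z = -2.9833, reject H₀

Derivation:
Standard error: SE = σ/√n = 13/√94 = 1.3408
z-statistic: z = (x̄ - μ₀)/SE = (253.00 - 257)/1.3408 = -2.9833
Critical value: ±1.960
p-value = 0.0029
Decision: reject H₀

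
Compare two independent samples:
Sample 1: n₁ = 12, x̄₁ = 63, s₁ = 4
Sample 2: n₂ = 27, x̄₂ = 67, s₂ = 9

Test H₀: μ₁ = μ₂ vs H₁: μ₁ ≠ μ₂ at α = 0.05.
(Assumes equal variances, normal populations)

Pooled variance: s²_p = [11×4² + 26×9²]/(37) = 61.6757
s_p = 7.8534
SE = s_p×√(1/n₁ + 1/n₂) = 7.8534×√(1/12 + 1/27) = 2.7247
t = (x̄₁ - x̄₂)/SE = (63 - 67)/2.7247 = -1.4681
df = 37, t-critical = ±2.026
Decision: fail to reject H₀

Answer: t = -1.4681, fail to reject H₀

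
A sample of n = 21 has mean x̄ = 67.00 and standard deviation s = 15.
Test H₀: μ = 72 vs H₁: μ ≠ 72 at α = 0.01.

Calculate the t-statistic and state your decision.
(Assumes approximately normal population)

df = n - 1 = 20
SE = s/√n = 15/√21 = 3.2733
t = (x̄ - μ₀)/SE = (67.00 - 72)/3.2733 = -1.5275
Critical value: t_{0.005,20} = ±2.845
p-value ≈ 0.1423
Decision: fail to reject H₀

Answer: t = -1.5275, fail to reject H₀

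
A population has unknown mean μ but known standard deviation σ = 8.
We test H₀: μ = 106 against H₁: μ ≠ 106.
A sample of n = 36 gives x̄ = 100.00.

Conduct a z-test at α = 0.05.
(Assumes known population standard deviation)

Standard error: SE = σ/√n = 8/√36 = 1.3333
z-statistic: z = (x̄ - μ₀)/SE = (100.00 - 106)/1.3333 = -4.5001
Critical value: ±1.960
p-value < 0.0001
Decision: reject H₀

Answer: z = -4.5001, reject H₀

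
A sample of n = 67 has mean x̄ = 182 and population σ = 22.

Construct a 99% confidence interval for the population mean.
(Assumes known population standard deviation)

Confidence level: 99%, α = 0.01
z_0.005 = 2.576
SE = σ/√n = 22/√67 = 2.6877
Margin of error = 2.576 × 2.6877 = 6.9235
CI: x̄ ± margin = 182 ± 6.9235
CI: (175.0765, 188.9235)

Answer: (175.0765, 188.9235)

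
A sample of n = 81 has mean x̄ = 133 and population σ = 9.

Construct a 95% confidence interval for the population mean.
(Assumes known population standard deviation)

Answer: (131.0400, 134.9600)

Derivation:
Confidence level: 95%, α = 0.05
z_0.025 = 1.960
SE = σ/√n = 9/√81 = 1.0000
Margin of error = 1.960 × 1.0000 = 1.9600
CI: x̄ ± margin = 133 ± 1.9600
CI: (131.0400, 134.9600)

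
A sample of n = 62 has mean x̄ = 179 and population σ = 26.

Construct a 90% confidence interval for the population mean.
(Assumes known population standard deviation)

Confidence level: 90%, α = 0.1
z_0.05 = 1.645
SE = σ/√n = 26/√62 = 3.3020
Margin of error = 1.645 × 3.3020 = 5.4318
CI: x̄ ± margin = 179 ± 5.4318
CI: (173.5682, 184.4318)

Answer: (173.5682, 184.4318)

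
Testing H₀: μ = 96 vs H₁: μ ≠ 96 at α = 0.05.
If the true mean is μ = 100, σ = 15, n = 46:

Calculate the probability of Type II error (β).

SE = σ/√n = 15/√46 = 2.2116
Critical values: μ₀ ± z_0.025×SE = 96 ± 1.960×2.2116
Acceptance region: (91.6653, 100.3347)
Under H₁ (μ = 100): z_high = (100.3347 - 100)/2.2116 = 0.1513, z_low = (91.6653 - 100)/2.2116 = -3.7686
β = P(not reject | H₁) = Φ(0.1513) - Φ(-3.7686) ≈ 0.5600

Answer: β ≈ 0.5600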